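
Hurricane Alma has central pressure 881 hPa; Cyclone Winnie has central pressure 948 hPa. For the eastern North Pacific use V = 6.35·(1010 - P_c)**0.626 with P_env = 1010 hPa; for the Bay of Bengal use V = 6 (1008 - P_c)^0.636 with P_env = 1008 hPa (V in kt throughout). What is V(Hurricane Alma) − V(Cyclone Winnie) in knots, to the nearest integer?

Hurricane Alma: ΔP = 129; V ≈ 6.35 × 129^0.626 ≈ 133.05 kt.
Cyclone Winnie: ΔP = 60; V ≈ 6 × 60^0.636 ≈ 81.11 kt.
Difference ≈ 133.05 − 81.11 = 51.94 → 52 kt.

52 kt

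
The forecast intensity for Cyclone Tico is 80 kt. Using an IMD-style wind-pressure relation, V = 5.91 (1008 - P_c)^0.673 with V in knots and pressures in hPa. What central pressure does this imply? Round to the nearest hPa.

960 hPa

ΔP = (V / 5.91)^(1/0.673) = (80/5.91)^1.486.
80/5.91 = 13.536; 13.536^1.486 ≈ 48.00 hPa.
P_c = 1008 − 48.00 = 960.00 ≈ 960 hPa.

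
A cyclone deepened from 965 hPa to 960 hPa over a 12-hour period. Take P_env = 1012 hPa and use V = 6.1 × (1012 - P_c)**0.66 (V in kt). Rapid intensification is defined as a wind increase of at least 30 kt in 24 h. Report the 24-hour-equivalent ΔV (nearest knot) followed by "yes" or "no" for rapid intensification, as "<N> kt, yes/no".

11 kt, no

V₁: ΔP = 47, V ≈ 6.1 × 47^0.66 ≈ 77.43 kt.
V₂: ΔP = 52, V ≈ 6.1 × 52^0.66 ≈ 82.77 kt.
ΔV over 12 h = 5.34 kt → 24 h equivalent = 5.34 × 24/12 ≈ 10.68 kt.
11 kt < 30 kt ⇒ not rapid intensification.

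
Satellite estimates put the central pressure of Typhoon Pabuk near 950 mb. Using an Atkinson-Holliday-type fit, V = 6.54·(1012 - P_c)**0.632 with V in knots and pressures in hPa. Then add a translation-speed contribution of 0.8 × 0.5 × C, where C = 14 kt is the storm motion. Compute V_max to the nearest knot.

ΔP = 1012 − 950 = 62 mb.
62^0.632 ≈ 13.577.
V ≈ 6.54 × 13.577 ≈ 88.8 kt.
Translation term: 0.8 × 0.5 × 14 = 5.6 kt.
Corrected V ≈ 94.4 kt → 94 kt.

94 kt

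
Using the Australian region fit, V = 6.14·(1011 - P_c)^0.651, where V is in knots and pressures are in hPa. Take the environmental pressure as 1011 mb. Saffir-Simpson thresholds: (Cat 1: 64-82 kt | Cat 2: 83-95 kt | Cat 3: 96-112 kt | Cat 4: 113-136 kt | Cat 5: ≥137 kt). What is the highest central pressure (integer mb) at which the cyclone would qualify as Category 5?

Category 5 begins at V = 137 kt.
Required ΔP = (137/6.14)^(1/0.651) = 22.313^1.536 ≈ 117.90 mb.
P_c ≤ 1011 − 117.90 = 893.10, so the highest integer P_c is 893 mb.

893 mb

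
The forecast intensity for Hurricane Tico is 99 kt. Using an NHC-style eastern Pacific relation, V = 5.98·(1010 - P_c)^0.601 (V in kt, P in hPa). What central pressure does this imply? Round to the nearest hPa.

903 hPa

ΔP = (V / 5.98)^(1/0.601) = (99/5.98)^1.664.
99/5.98 = 16.555; 16.555^1.664 ≈ 106.70 hPa.
P_c = 1010 − 106.70 = 903.30 ≈ 903 hPa.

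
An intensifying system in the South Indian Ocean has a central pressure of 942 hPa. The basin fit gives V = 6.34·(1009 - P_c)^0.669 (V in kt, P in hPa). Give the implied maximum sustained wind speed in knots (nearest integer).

ΔP = 1009 − 942 = 67 hPa.
67^0.669 ≈ 16.659.
V ≈ 6.34 × 16.659 ≈ 105.6 kt.

106 kt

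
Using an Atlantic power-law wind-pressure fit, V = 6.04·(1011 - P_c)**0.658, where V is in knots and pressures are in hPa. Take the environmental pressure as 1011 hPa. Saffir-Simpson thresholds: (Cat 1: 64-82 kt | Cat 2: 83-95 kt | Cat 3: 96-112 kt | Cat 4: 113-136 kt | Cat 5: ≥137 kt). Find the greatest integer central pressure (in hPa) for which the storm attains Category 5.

Category 5 begins at V = 137 kt.
Required ΔP = (137/6.04)^(1/0.658) = 22.682^1.520 ≈ 114.90 hPa.
P_c ≤ 1011 − 114.90 = 896.10, so the highest integer P_c is 896 hPa.

896 hPa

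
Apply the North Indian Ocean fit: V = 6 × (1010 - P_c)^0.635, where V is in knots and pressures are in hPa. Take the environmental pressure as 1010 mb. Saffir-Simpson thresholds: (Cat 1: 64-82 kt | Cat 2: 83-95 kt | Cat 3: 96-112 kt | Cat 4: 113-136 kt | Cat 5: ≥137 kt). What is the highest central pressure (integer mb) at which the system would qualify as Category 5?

Category 5 begins at V = 137 kt.
Required ΔP = (137/6)^(1/0.635) = 22.833^1.575 ≈ 137.87 mb.
P_c ≤ 1010 − 137.87 = 872.13, so the highest integer P_c is 872 mb.

872 mb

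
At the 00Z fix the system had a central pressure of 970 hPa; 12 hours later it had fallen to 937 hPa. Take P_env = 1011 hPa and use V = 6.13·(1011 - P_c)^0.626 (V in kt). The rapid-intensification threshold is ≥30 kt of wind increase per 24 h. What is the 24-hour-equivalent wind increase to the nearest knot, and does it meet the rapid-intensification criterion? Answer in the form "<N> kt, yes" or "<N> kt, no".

56 kt, yes

V₁: ΔP = 41, V ≈ 6.13 × 41^0.626 ≈ 62.67 kt.
V₂: ΔP = 74, V ≈ 6.13 × 74^0.626 ≈ 90.70 kt.
ΔV over 12 h = 28.03 kt → 24 h equivalent = 28.03 × 24/12 ≈ 56.06 kt.
56 kt ≥ 30 kt ⇒ rapid intensification.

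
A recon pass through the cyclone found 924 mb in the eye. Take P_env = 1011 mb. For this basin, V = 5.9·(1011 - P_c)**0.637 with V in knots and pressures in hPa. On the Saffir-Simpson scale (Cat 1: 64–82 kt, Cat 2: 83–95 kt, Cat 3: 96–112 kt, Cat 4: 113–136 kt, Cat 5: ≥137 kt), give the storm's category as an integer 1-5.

3

ΔP = 1011 − 924 = 87 mb.
V ≈ 5.9 × 87^0.637 = 5.9 × 17.20 ≈ 101 kt.
101 kt falls in the Category 3 band.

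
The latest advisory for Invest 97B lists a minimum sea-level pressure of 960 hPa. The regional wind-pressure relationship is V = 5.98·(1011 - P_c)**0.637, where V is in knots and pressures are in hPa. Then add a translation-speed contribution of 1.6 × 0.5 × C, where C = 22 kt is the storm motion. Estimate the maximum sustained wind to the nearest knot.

91 kt

ΔP = 1011 − 960 = 51 hPa.
51^0.637 ≈ 12.238.
V ≈ 5.98 × 12.238 ≈ 73.2 kt.
Translation term: 1.6 × 0.5 × 22 = 17.6 kt.
Corrected V ≈ 90.8 kt → 91 kt.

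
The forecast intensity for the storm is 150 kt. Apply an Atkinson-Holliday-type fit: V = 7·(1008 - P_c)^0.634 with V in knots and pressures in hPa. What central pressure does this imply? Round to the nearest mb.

882 mb

ΔP = (V / 7)^(1/0.634) = (150/7)^1.577.
150/7 = 21.429; 21.429^1.577 ≈ 125.71 mb.
P_c = 1008 − 125.71 = 882.29 ≈ 882 mb.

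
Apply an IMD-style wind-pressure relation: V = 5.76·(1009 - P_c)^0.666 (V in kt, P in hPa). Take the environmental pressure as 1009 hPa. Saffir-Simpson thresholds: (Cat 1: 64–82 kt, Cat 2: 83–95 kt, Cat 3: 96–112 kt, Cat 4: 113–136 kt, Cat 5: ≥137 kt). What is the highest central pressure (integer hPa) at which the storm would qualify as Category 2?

954 hPa

Category 2 begins at V = 83 kt.
Required ΔP = (83/5.76)^(1/0.666) = 14.410^1.502 ≈ 54.92 hPa.
P_c ≤ 1009 − 54.92 = 954.08, so the highest integer P_c is 954 hPa.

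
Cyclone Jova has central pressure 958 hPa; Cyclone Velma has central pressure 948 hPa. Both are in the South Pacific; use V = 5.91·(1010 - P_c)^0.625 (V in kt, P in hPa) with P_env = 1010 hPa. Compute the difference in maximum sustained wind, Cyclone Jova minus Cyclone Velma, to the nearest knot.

-8 kt

Cyclone Jova: ΔP = 52; V ≈ 5.91 × 52^0.625 ≈ 69.84 kt.
Cyclone Velma: ΔP = 62; V ≈ 5.91 × 62^0.625 ≈ 77.95 kt.
Difference ≈ 69.84 − 77.95 = -8.11 → -8 kt.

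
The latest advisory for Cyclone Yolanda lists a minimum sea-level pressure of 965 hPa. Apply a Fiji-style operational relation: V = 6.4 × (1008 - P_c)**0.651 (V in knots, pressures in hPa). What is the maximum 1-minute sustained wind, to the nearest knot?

ΔP = 1008 − 965 = 43 hPa.
43^0.651 ≈ 11.571.
V ≈ 6.4 × 11.571 ≈ 74.1 kt.

74 kt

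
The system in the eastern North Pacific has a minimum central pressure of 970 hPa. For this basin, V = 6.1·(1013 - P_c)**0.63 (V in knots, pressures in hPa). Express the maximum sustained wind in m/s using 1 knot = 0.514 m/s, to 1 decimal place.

ΔP = 1013 − 970 = 43 hPa.
V ≈ 6.1 × 43^0.63 = 6.1 × 10.693 ≈ 65.225 kt.
65.225 × 0.514 ≈ 33.53 m/s → 33.5 m/s.

33.5 m/s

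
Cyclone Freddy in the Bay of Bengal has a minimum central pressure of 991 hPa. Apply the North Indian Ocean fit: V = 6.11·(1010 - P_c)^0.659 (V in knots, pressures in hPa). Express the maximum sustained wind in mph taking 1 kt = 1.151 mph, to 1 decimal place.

49.0 mph

ΔP = 1010 − 991 = 19 hPa.
V ≈ 6.11 × 19^0.659 = 6.11 × 6.961 ≈ 42.534 kt.
42.534 × 1.151 ≈ 48.96 mph → 49.0 mph.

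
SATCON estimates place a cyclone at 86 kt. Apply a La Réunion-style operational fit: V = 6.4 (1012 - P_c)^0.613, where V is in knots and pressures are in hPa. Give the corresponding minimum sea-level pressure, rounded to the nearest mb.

943 mb

ΔP = (V / 6.4)^(1/0.613) = (86/6.4)^1.631.
86/6.4 = 13.438; 13.438^1.631 ≈ 69.29 mb.
P_c = 1012 − 69.29 = 942.71 ≈ 943 mb.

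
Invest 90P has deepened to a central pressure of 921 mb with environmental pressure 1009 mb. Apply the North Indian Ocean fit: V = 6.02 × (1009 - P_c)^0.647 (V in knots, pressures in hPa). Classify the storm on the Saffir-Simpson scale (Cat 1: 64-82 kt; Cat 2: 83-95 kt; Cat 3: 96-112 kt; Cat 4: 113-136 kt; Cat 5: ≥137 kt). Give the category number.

3

ΔP = 1009 − 921 = 88 mb.
V ≈ 6.02 × 88^0.647 = 6.02 × 18.12 ≈ 109 kt.
109 kt falls in the Category 3 band.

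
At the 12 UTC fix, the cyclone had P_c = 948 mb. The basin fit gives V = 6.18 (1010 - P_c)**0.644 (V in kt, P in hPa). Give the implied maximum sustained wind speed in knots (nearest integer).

88 kt

ΔP = 1010 − 948 = 62 mb.
62^0.644 ≈ 14.266.
V ≈ 6.18 × 14.266 ≈ 88.2 kt.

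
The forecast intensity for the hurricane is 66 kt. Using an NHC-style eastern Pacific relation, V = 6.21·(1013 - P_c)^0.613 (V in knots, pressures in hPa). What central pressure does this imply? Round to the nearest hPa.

966 hPa

ΔP = (V / 6.21)^(1/0.613) = (66/6.21)^1.631.
66/6.21 = 10.628; 10.628^1.631 ≈ 47.26 hPa.
P_c = 1013 − 47.26 = 965.74 ≈ 966 hPa.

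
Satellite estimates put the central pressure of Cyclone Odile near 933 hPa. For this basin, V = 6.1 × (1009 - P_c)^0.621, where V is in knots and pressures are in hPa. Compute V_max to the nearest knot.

ΔP = 1009 − 933 = 76 hPa.
76^0.621 ≈ 14.723.
V ≈ 6.1 × 14.723 ≈ 89.8 kt.

90 kt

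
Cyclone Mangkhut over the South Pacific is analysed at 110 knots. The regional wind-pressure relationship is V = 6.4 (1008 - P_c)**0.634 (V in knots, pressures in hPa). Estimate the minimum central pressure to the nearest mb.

919 mb

ΔP = (V / 6.4)^(1/0.634) = (110/6.4)^1.577.
110/6.4 = 17.188; 17.188^1.577 ≈ 88.77 mb.
P_c = 1008 − 88.77 = 919.23 ≈ 919 mb.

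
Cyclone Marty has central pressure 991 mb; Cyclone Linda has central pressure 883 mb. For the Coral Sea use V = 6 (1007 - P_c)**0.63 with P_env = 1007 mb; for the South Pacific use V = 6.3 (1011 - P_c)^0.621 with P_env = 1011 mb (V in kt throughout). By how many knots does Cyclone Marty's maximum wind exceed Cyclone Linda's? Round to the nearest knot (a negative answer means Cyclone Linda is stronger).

-94 kt

Cyclone Marty: ΔP = 16; V ≈ 6 × 16^0.63 ≈ 34.41 kt.
Cyclone Linda: ΔP = 128; V ≈ 6.3 × 128^0.621 ≈ 128.21 kt.
Difference ≈ 34.41 − 128.21 = -93.80 → -94 kt.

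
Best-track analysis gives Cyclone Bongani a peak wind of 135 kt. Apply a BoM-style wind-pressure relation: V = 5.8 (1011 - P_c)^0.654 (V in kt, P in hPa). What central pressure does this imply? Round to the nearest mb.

ΔP = (V / 5.8)^(1/0.654) = (135/5.8)^1.529.
135/5.8 = 23.276; 23.276^1.529 ≈ 123.05 mb.
P_c = 1011 − 123.05 = 887.95 ≈ 888 mb.

888 mb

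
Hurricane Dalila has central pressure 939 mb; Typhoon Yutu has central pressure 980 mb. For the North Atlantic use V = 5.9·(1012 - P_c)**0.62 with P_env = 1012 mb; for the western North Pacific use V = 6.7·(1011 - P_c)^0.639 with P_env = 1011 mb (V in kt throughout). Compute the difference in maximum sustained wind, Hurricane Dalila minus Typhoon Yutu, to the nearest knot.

Hurricane Dalila: ΔP = 73; V ≈ 5.9 × 73^0.62 ≈ 84.36 kt.
Typhoon Yutu: ΔP = 31; V ≈ 6.7 × 31^0.639 ≈ 60.12 kt.
Difference ≈ 84.36 − 60.12 = 24.24 → 24 kt.

24 kt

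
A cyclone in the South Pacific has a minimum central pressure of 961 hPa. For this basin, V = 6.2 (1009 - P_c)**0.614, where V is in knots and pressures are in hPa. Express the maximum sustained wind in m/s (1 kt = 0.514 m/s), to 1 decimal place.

34.3 m/s

ΔP = 1009 − 961 = 48 hPa.
V ≈ 6.2 × 48^0.614 = 6.2 × 10.772 ≈ 66.784 kt.
66.784 × 0.514 ≈ 34.33 m/s → 34.3 m/s.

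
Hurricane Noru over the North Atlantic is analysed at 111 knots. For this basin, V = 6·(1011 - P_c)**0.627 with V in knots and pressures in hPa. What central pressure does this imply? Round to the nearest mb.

906 mb

ΔP = (V / 6)^(1/0.627) = (111/6)^1.595.
111/6 = 18.500; 18.500^1.595 ≈ 104.96 mb.
P_c = 1011 − 104.96 = 906.04 ≈ 906 mb.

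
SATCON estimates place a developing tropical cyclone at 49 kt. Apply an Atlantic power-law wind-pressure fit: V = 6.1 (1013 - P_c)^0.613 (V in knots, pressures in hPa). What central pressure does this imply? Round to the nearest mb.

ΔP = (V / 6.1)^(1/0.613) = (49/6.1)^1.631.
49/6.1 = 8.033; 8.033^1.631 ≈ 29.93 mb.
P_c = 1013 − 29.93 = 983.07 ≈ 983 mb.

983 mb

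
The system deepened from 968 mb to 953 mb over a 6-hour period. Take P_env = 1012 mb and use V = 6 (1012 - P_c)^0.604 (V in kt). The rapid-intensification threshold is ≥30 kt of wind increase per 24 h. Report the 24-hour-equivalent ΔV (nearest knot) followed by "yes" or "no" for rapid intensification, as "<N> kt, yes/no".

46 kt, yes

V₁: ΔP = 44, V ≈ 6 × 44^0.604 ≈ 58.99 kt.
V₂: ΔP = 59, V ≈ 6 × 59^0.604 ≈ 70.43 kt.
ΔV over 6 h = 11.44 kt → 24 h equivalent = 11.44 × 24/6 ≈ 45.76 kt.
46 kt ≥ 30 kt ⇒ rapid intensification.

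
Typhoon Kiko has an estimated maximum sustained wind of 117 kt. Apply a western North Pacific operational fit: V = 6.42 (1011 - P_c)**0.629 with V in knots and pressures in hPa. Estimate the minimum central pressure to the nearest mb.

ΔP = (V / 6.42)^(1/0.629) = (117/6.42)^1.590.
117/6.42 = 18.224; 18.224^1.590 ≈ 100.98 mb.
P_c = 1011 − 100.98 = 910.02 ≈ 910 mb.

910 mb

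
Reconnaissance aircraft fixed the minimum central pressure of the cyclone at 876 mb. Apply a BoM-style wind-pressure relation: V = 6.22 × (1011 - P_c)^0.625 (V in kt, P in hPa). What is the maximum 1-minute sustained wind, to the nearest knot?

133 kt

ΔP = 1011 − 876 = 135 mb.
135^0.625 ≈ 21.452.
V ≈ 6.22 × 21.452 ≈ 133.4 kt.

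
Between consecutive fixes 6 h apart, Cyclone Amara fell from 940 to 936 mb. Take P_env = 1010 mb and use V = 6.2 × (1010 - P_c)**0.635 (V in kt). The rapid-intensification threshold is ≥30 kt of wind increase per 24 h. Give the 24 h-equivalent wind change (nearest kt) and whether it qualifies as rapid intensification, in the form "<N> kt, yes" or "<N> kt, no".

V₁: ΔP = 70, V ≈ 6.2 × 70^0.635 ≈ 92.05 kt.
V₂: ΔP = 74, V ≈ 6.2 × 74^0.635 ≈ 95.36 kt.
ΔV over 6 h = 3.31 kt → 24 h equivalent = 3.31 × 24/6 ≈ 13.24 kt.
13 kt < 30 kt ⇒ not rapid intensification.

13 kt, no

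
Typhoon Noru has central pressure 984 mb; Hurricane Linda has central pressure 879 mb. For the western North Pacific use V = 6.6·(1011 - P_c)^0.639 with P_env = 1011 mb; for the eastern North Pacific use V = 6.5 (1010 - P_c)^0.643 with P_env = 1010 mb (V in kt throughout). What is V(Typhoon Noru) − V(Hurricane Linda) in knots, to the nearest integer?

Typhoon Noru: ΔP = 27; V ≈ 6.6 × 27^0.639 ≈ 54.22 kt.
Hurricane Linda: ΔP = 131; V ≈ 6.5 × 131^0.643 ≈ 149.39 kt.
Difference ≈ 54.22 − 149.39 = -95.17 → -95 kt.

-95 kt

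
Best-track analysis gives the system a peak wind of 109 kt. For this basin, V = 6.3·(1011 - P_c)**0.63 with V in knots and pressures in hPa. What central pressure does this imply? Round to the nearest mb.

919 mb

ΔP = (V / 6.3)^(1/0.63) = (109/6.3)^1.587.
109/6.3 = 17.302; 17.302^1.587 ≈ 92.30 mb.
P_c = 1011 − 92.30 = 918.70 ≈ 919 mb.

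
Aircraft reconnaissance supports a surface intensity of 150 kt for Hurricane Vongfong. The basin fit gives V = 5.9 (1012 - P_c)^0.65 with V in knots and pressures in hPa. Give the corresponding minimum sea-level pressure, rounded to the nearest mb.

ΔP = (V / 5.9)^(1/0.65) = (150/5.9)^1.538.
150/5.9 = 25.424; 25.424^1.538 ≈ 145.18 mb.
P_c = 1012 − 145.18 = 866.82 ≈ 867 mb.

867 mb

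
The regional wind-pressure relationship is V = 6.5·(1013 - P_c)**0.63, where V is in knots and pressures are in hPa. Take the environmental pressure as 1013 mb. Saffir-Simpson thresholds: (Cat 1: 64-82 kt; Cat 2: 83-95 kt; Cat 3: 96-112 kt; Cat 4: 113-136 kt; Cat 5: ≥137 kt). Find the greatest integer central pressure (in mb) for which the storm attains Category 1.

975 mb

Category 1 begins at V = 64 kt.
Required ΔP = (64/6.5)^(1/0.63) = 9.846^1.587 ≈ 37.72 mb.
P_c ≤ 1013 − 37.72 = 975.28, so the highest integer P_c is 975 mb.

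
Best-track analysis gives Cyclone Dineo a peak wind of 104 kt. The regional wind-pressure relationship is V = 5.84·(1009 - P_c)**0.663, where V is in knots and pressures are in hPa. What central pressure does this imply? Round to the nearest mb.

932 mb

ΔP = (V / 5.84)^(1/0.663) = (104/5.84)^1.508.
104/5.84 = 17.808; 17.808^1.508 ≈ 76.97 mb.
P_c = 1009 − 76.97 = 932.03 ≈ 932 mb.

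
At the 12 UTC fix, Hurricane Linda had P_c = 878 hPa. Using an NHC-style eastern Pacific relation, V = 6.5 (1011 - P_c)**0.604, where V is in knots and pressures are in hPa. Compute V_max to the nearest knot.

125 kt

ΔP = 1011 − 878 = 133 hPa.
133^0.604 ≈ 19.178.
V ≈ 6.5 × 19.178 ≈ 124.7 kt.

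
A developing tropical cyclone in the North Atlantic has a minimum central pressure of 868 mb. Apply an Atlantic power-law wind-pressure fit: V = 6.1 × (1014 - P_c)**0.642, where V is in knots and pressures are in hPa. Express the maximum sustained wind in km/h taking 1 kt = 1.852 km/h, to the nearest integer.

ΔP = 1014 − 868 = 146 mb.
V ≈ 6.1 × 146^0.642 = 6.1 × 24.520 ≈ 149.570 kt.
149.570 × 1.852 ≈ 277.00 km/h → 277 km/h.

277 km/h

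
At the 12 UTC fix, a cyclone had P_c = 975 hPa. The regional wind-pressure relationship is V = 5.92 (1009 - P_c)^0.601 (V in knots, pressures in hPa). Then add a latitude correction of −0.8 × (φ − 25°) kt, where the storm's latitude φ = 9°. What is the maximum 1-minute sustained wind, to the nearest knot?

ΔP = 1009 − 975 = 34 hPa.
34^0.601 ≈ 8.326.
V ≈ 5.92 × 8.326 ≈ 49.3 kt.
Latitude correction: −0.8 × (9 − 25) = 12.8 kt.
Corrected V ≈ 62.1 kt → 62 kt.

62 kt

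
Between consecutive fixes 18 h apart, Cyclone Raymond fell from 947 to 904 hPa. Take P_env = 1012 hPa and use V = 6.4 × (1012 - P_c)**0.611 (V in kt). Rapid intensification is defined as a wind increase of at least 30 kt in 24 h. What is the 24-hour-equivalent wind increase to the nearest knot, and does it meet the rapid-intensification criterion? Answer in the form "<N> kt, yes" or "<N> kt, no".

40 kt, yes

V₁: ΔP = 65, V ≈ 6.4 × 65^0.611 ≈ 82.01 kt.
V₂: ΔP = 108, V ≈ 6.4 × 108^0.611 ≈ 111.84 kt.
ΔV over 18 h = 29.83 kt → 24 h equivalent = 29.83 × 24/18 ≈ 39.77 kt.
40 kt ≥ 30 kt ⇒ rapid intensification.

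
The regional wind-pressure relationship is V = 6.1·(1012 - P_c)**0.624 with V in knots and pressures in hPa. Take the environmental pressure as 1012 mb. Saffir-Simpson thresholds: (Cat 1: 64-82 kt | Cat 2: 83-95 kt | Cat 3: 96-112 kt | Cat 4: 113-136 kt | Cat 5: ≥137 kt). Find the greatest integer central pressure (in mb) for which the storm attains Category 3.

929 mb

Category 3 begins at V = 96 kt.
Required ΔP = (96/6.1)^(1/0.624) = 15.738^1.603 ≈ 82.83 mb.
P_c ≤ 1012 − 82.83 = 929.17, so the highest integer P_c is 929 mb.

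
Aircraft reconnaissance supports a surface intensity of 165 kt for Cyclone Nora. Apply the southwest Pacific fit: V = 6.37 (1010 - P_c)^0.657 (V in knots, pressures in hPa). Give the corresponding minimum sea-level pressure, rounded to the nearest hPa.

868 hPa

ΔP = (V / 6.37)^(1/0.657) = (165/6.37)^1.522.
165/6.37 = 25.903; 25.903^1.522 ≈ 141.65 hPa.
P_c = 1010 − 141.65 = 868.35 ≈ 868 hPa.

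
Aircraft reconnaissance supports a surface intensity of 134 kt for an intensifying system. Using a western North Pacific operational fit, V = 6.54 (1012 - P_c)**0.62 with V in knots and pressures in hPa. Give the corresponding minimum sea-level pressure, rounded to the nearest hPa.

ΔP = (V / 6.54)^(1/0.62) = (134/6.54)^1.613.
134/6.54 = 20.489; 20.489^1.613 ≈ 130.43 hPa.
P_c = 1012 − 130.43 = 881.57 ≈ 882 hPa.

882 hPa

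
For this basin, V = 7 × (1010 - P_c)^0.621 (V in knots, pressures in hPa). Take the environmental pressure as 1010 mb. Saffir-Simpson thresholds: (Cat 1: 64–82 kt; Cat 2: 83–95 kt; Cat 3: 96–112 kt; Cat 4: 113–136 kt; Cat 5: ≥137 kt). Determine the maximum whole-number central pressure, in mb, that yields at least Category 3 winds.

Category 3 begins at V = 96 kt.
Required ΔP = (96/7)^(1/0.621) = 13.714^1.610 ≈ 67.79 mb.
P_c ≤ 1010 − 67.79 = 942.21, so the highest integer P_c is 942 mb.

942 mb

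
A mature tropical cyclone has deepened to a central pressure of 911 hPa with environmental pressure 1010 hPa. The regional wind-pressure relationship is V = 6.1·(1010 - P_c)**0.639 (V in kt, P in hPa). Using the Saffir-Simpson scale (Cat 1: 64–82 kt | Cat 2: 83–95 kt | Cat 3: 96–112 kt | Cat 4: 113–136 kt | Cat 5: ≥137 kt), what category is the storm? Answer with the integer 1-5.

ΔP = 1010 − 911 = 99 hPa.
V ≈ 6.1 × 99^0.639 = 6.1 × 18.85 ≈ 115 kt.
115 kt falls in the Category 4 band.

4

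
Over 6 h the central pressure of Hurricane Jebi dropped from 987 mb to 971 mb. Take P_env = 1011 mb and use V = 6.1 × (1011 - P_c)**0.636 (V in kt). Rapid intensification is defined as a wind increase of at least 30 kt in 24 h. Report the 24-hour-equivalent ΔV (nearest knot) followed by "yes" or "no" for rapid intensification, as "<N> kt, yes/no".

V₁: ΔP = 24, V ≈ 6.1 × 24^0.636 ≈ 46.04 kt.
V₂: ΔP = 40, V ≈ 6.1 × 40^0.636 ≈ 63.71 kt.
ΔV over 6 h = 17.67 kt → 24 h equivalent = 17.67 × 24/6 ≈ 70.68 kt.
71 kt ≥ 30 kt ⇒ rapid intensification.

71 kt, yes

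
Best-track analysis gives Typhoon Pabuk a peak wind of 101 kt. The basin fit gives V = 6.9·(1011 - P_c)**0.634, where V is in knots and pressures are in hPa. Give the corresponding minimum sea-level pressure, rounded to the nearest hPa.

942 hPa

ΔP = (V / 6.9)^(1/0.634) = (101/6.9)^1.577.
101/6.9 = 14.638; 14.638^1.577 ≈ 68.91 hPa.
P_c = 1011 − 68.91 = 942.09 ≈ 942 hPa.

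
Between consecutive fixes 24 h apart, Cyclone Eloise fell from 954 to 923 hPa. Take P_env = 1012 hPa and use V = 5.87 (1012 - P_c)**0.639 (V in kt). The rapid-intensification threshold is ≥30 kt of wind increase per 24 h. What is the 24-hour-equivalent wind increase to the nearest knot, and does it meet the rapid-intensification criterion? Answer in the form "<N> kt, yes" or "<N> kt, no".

V₁: ΔP = 58, V ≈ 5.87 × 58^0.639 ≈ 78.61 kt.
V₂: ΔP = 89, V ≈ 5.87 × 89^0.639 ≈ 103.35 kt.
ΔV over 24 h = 24.74 kt → 24 h equivalent = 24.74 × 24/24 ≈ 24.74 kt.
25 kt < 30 kt ⇒ not rapid intensification.

25 kt, no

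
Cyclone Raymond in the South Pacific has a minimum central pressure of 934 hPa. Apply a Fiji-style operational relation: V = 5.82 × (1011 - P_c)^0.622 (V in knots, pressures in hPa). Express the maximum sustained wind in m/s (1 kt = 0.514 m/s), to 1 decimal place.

44.6 m/s

ΔP = 1011 − 934 = 77 hPa.
V ≈ 5.82 × 77^0.622 = 5.82 × 14.907 ≈ 86.760 kt.
86.760 × 0.514 ≈ 44.59 m/s → 44.6 m/s.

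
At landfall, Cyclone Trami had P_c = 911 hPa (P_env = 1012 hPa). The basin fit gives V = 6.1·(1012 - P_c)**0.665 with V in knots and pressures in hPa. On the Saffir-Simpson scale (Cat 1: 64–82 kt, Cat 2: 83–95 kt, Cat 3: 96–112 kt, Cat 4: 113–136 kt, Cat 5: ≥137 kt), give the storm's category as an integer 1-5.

4

ΔP = 1012 − 911 = 101 hPa.
V ≈ 6.1 × 101^0.665 = 6.1 × 21.52 ≈ 131 kt.
131 kt falls in the Category 4 band.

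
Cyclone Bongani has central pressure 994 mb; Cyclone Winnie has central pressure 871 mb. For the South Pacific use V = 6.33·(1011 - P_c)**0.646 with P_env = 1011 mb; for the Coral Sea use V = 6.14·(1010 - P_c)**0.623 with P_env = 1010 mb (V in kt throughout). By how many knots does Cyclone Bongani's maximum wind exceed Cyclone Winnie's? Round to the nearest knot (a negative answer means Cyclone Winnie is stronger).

-93 kt

Cyclone Bongani: ΔP = 17; V ≈ 6.33 × 17^0.646 ≈ 39.47 kt.
Cyclone Winnie: ΔP = 139; V ≈ 6.14 × 139^0.623 ≈ 132.82 kt.
Difference ≈ 39.47 − 132.82 = -93.35 → -93 kt.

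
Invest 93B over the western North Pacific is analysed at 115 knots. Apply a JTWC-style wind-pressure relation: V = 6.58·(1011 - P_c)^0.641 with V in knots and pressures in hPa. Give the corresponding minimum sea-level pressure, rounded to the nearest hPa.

924 hPa

ΔP = (V / 6.58)^(1/0.641) = (115/6.58)^1.560.
115/6.58 = 17.477; 17.477^1.560 ≈ 86.76 hPa.
P_c = 1011 − 86.76 = 924.24 ≈ 924 hPa.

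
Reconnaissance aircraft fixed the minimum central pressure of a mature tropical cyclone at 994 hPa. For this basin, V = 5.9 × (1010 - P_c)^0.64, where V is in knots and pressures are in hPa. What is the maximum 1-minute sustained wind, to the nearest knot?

35 kt

ΔP = 1010 − 994 = 16 hPa.
16^0.64 ≈ 5.897.
V ≈ 5.9 × 5.897 ≈ 34.8 kt.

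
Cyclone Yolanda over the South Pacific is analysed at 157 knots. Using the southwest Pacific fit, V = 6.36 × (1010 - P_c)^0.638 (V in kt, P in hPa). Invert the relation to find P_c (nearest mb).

ΔP = (V / 6.36)^(1/0.638) = (157/6.36)^1.567.
157/6.36 = 24.686; 24.686^1.567 ≈ 152.23 mb.
P_c = 1010 − 152.23 = 857.77 ≈ 858 mb.

858 mb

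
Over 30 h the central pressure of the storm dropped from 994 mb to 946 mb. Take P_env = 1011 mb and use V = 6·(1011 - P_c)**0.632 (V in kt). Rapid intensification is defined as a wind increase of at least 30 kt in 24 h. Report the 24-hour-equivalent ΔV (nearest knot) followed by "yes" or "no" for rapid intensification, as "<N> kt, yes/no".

38 kt, yes

V₁: ΔP = 17, V ≈ 6 × 17^0.632 ≈ 35.96 kt.
V₂: ΔP = 65, V ≈ 6 × 65^0.632 ≈ 83.93 kt.
ΔV over 30 h = 47.97 kt → 24 h equivalent = 47.97 × 24/30 ≈ 38.38 kt.
38 kt ≥ 30 kt ⇒ rapid intensification.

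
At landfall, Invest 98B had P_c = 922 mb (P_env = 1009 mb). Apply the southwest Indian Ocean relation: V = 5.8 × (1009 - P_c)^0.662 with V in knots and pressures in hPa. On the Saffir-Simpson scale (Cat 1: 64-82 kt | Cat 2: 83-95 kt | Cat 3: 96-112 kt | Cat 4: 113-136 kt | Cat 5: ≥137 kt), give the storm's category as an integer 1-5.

ΔP = 1009 − 922 = 87 mb.
V ≈ 5.8 × 87^0.662 = 5.8 × 19.23 ≈ 112 kt.
112 kt falls in the Category 3 band.

3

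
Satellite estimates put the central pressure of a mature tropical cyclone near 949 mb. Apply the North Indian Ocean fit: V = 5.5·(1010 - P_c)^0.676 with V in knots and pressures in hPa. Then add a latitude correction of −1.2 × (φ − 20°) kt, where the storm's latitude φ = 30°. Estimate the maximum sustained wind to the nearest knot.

ΔP = 1010 − 949 = 61 mb.
61^0.676 ≈ 16.102.
V ≈ 5.5 × 16.102 ≈ 88.6 kt.
Latitude correction: −1.2 × (30 − 20) = -12 kt.
Corrected V ≈ 76.6 kt → 77 kt.

77 kt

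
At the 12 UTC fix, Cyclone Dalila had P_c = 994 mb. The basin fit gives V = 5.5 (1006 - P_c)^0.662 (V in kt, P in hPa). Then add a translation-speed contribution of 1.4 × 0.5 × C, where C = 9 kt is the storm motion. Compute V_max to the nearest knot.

ΔP = 1006 − 994 = 12 mb.
12^0.662 ≈ 5.181.
V ≈ 5.5 × 5.181 ≈ 28.5 kt.
Translation term: 1.4 × 0.5 × 9 = 6.3 kt.
Corrected V ≈ 34.8 kt → 35 kt.

35 kt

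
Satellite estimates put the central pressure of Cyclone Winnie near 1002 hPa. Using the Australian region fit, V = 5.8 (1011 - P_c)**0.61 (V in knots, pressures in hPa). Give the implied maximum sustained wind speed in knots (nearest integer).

22 kt

ΔP = 1011 − 1002 = 9 hPa.
9^0.61 ≈ 3.820.
V ≈ 5.8 × 3.820 ≈ 22.2 kt.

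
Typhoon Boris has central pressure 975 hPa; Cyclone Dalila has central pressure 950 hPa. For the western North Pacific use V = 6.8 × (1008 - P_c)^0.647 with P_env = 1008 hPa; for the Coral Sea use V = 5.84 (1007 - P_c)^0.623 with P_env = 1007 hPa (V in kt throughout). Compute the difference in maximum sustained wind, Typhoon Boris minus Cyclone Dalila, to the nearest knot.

-7 kt

Typhoon Boris: ΔP = 33; V ≈ 6.8 × 33^0.647 ≈ 65.31 kt.
Cyclone Dalila: ΔP = 57; V ≈ 5.84 × 57^0.623 ≈ 72.50 kt.
Difference ≈ 65.31 − 72.50 = -7.19 → -7 kt.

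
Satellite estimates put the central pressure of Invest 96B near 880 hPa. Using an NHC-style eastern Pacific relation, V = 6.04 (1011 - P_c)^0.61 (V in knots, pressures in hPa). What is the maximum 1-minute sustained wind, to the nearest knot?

118 kt

ΔP = 1011 − 880 = 131 hPa.
131^0.61 ≈ 19.568.
V ≈ 6.04 × 19.568 ≈ 118.2 kt.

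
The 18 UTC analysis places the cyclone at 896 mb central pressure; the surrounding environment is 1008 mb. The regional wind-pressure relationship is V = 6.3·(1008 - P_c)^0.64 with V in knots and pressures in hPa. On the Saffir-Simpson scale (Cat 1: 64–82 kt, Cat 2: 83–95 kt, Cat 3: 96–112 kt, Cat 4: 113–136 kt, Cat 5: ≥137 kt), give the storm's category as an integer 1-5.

ΔP = 1008 − 896 = 112 mb.
V ≈ 6.3 × 112^0.64 = 6.3 × 20.49 ≈ 129 kt.
129 kt falls in the Category 4 band.

4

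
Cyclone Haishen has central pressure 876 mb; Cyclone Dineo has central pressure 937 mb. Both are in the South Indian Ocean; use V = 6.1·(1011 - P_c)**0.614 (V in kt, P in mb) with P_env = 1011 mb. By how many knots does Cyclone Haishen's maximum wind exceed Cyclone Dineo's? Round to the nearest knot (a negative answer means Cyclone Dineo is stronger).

38 kt

Cyclone Haishen: ΔP = 135; V ≈ 6.1 × 135^0.614 ≈ 123.98 kt.
Cyclone Dineo: ΔP = 74; V ≈ 6.1 × 74^0.614 ≈ 85.71 kt.
Difference ≈ 123.98 − 85.71 = 38.27 → 38 kt.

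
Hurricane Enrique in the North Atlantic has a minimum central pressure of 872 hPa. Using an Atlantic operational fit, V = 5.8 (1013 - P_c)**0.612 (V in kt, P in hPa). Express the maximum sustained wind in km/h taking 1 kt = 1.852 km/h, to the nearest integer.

ΔP = 1013 − 872 = 141 hPa.
V ≈ 5.8 × 141^0.612 = 5.8 × 20.669 ≈ 119.881 kt.
119.881 × 1.852 ≈ 222.02 km/h → 222 km/h.

222 km/h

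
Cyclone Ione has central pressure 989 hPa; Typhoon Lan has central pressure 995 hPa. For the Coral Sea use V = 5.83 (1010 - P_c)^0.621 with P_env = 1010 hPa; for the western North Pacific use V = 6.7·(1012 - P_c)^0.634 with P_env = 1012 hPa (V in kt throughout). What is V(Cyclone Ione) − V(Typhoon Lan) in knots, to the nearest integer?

-2 kt

Cyclone Ione: ΔP = 21; V ≈ 5.83 × 21^0.621 ≈ 38.62 kt.
Typhoon Lan: ΔP = 17; V ≈ 6.7 × 17^0.634 ≈ 40.38 kt.
Difference ≈ 38.62 − 40.38 = -1.76 → -2 kt.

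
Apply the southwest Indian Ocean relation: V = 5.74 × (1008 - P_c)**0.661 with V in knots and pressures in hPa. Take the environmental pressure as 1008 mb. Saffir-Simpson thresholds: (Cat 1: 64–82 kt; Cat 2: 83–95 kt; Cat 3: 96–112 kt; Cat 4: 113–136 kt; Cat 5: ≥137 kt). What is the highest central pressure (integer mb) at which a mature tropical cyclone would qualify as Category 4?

917 mb

Category 4 begins at V = 113 kt.
Required ΔP = (113/5.74)^(1/0.661) = 19.686^1.513 ≈ 90.76 mb.
P_c ≤ 1008 − 90.76 = 917.24, so the highest integer P_c is 917 mb.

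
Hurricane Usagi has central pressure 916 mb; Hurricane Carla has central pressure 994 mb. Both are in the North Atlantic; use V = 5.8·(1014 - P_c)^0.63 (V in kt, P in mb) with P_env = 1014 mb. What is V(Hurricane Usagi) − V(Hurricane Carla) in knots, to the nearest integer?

66 kt

Hurricane Usagi: ΔP = 98; V ≈ 5.8 × 98^0.63 ≈ 104.21 kt.
Hurricane Carla: ΔP = 20; V ≈ 5.8 × 20^0.63 ≈ 38.29 kt.
Difference ≈ 104.21 − 38.29 = 65.92 → 66 kt.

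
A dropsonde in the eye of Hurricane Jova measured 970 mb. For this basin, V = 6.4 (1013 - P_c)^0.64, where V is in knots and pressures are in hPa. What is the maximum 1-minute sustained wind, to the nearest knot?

71 kt

ΔP = 1013 − 970 = 43 mb.
43^0.64 ≈ 11.102.
V ≈ 6.4 × 11.102 ≈ 71.1 kt.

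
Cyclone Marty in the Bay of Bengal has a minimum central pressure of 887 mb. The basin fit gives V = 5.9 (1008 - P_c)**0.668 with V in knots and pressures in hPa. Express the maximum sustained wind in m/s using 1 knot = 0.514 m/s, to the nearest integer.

ΔP = 1008 − 887 = 121 mb.
V ≈ 5.9 × 121^0.668 = 5.9 × 24.621 ≈ 145.262 kt.
145.262 × 0.514 ≈ 74.66 m/s → 75 m/s.

75 m/s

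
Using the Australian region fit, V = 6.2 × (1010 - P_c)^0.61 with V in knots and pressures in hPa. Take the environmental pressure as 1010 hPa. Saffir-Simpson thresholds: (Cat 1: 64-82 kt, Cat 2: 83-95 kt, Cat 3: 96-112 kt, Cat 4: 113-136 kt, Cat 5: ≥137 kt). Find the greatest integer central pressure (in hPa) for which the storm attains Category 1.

Category 1 begins at V = 64 kt.
Required ΔP = (64/6.2)^(1/0.61) = 10.323^1.639 ≈ 45.91 hPa.
P_c ≤ 1010 − 45.91 = 964.09, so the highest integer P_c is 964 hPa.

964 hPa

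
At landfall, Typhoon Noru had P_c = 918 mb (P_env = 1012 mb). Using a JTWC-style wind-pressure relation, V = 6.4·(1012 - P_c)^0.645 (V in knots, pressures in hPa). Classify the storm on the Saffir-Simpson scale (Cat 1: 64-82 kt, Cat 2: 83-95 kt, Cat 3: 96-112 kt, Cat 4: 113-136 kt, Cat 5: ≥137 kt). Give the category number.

4

ΔP = 1012 − 918 = 94 mb.
V ≈ 6.4 × 94^0.645 = 6.4 × 18.74 ≈ 120 kt.
120 kt falls in the Category 4 band.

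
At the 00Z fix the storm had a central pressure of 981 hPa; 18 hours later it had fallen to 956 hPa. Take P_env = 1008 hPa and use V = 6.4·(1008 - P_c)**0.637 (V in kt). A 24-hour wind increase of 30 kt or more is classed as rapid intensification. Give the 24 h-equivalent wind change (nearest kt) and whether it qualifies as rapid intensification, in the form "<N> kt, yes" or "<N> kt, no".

36 kt, yes

V₁: ΔP = 27, V ≈ 6.4 × 27^0.637 ≈ 52.23 kt.
V₂: ΔP = 52, V ≈ 6.4 × 52^0.637 ≈ 79.30 kt.
ΔV over 18 h = 27.07 kt → 24 h equivalent = 27.07 × 24/18 ≈ 36.09 kt.
36 kt ≥ 30 kt ⇒ rapid intensification.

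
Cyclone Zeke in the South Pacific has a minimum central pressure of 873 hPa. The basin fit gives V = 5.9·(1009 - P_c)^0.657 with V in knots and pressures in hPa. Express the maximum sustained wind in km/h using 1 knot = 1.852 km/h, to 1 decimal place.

ΔP = 1009 − 873 = 136 hPa.
V ≈ 5.9 × 136^0.657 = 5.9 × 25.219 ≈ 148.795 kt.
148.795 × 1.852 ≈ 275.57 km/h → 275.6 km/h.

275.6 km/h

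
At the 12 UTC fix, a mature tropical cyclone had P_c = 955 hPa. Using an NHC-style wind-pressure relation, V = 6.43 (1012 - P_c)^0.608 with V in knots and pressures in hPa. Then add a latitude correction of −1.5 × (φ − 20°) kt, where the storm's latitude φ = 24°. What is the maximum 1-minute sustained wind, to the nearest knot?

ΔP = 1012 − 955 = 57 hPa.
57^0.608 ≈ 11.683.
V ≈ 6.43 × 11.683 ≈ 75.1 kt.
Latitude correction: −1.5 × (24 − 20) = -6 kt.
Corrected V ≈ 69.1 kt → 69 kt.

69 kt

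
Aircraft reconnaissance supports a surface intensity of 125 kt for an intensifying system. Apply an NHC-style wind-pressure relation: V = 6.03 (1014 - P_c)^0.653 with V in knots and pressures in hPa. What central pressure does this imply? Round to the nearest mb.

910 mb

ΔP = (V / 6.03)^(1/0.653) = (125/6.03)^1.531.
125/6.03 = 20.730; 20.730^1.531 ≈ 103.81 mb.
P_c = 1014 − 103.81 = 910.19 ≈ 910 mb.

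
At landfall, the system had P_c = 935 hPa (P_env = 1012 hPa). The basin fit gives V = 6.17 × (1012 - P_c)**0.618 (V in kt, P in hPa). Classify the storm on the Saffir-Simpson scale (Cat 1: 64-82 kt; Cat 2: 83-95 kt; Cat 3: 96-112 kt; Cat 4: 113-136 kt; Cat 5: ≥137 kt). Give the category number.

ΔP = 1012 − 935 = 77 hPa.
V ≈ 6.17 × 77^0.618 = 6.17 × 14.65 ≈ 90 kt.
90 kt falls in the Category 2 band.

2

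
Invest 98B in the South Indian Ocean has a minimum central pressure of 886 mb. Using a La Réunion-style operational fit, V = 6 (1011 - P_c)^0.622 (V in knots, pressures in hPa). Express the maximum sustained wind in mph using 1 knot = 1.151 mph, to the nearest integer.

ΔP = 1011 − 886 = 125 mb.
V ≈ 6 × 125^0.622 = 6 × 20.150 ≈ 120.901 kt.
120.901 × 1.151 ≈ 139.16 mph → 139 mph.

139 mph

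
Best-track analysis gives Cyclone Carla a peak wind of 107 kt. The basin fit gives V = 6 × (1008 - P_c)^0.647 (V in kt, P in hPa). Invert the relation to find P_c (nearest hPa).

922 hPa

ΔP = (V / 6)^(1/0.647) = (107/6)^1.546.
107/6 = 17.833; 17.833^1.546 ≈ 85.88 hPa.
P_c = 1008 − 85.88 = 922.12 ≈ 922 hPa.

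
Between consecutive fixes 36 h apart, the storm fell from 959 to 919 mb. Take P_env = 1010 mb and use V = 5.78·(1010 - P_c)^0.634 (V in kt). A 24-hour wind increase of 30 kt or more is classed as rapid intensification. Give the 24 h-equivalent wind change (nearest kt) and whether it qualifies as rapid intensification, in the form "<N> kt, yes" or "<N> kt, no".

V₁: ΔP = 51, V ≈ 5.78 × 51^0.634 ≈ 69.91 kt.
V₂: ΔP = 91, V ≈ 5.78 × 91^0.634 ≈ 100.92 kt.
ΔV over 36 h = 31.01 kt → 24 h equivalent = 31.01 × 24/36 ≈ 20.67 kt.
21 kt < 30 kt ⇒ not rapid intensification.

21 kt, no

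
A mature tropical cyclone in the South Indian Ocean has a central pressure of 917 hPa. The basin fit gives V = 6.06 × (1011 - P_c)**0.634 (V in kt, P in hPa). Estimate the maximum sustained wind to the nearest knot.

108 kt

ΔP = 1011 − 917 = 94 hPa.
94^0.634 ≈ 17.822.
V ≈ 6.06 × 17.822 ≈ 108.0 kt.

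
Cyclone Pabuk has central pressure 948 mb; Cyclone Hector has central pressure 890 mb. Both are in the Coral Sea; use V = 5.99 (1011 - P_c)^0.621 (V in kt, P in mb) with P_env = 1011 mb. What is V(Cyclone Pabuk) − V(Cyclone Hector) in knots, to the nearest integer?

Cyclone Pabuk: ΔP = 63; V ≈ 5.99 × 63^0.621 ≈ 78.49 kt.
Cyclone Hector: ΔP = 121; V ≈ 5.99 × 121^0.621 ≈ 117.72 kt.
Difference ≈ 78.49 − 117.72 = -39.23 → -39 kt.

-39 kt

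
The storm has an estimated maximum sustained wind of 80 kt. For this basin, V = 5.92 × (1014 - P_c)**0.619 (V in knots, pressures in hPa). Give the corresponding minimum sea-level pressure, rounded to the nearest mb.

ΔP = (V / 5.92)^(1/0.619) = (80/5.92)^1.616.
80/5.92 = 13.514; 13.514^1.616 ≈ 67.11 mb.
P_c = 1014 − 67.11 = 946.89 ≈ 947 mb.

947 mb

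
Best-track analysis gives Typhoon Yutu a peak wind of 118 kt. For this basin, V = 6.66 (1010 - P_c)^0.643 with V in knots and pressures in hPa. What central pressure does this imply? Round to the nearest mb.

ΔP = (V / 6.66)^(1/0.643) = (118/6.66)^1.555.
118/6.66 = 17.718; 17.718^1.555 ≈ 87.40 mb.
P_c = 1010 − 87.40 = 922.60 ≈ 923 mb.

923 mb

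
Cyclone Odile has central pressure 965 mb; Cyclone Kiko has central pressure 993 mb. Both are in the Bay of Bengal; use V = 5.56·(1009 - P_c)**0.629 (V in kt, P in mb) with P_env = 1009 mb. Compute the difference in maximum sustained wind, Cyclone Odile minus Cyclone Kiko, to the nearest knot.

28 kt

Cyclone Odile: ΔP = 44; V ≈ 5.56 × 44^0.629 ≈ 60.09 kt.
Cyclone Kiko: ΔP = 16; V ≈ 5.56 × 16^0.629 ≈ 31.80 kt.
Difference ≈ 60.09 − 31.80 = 28.29 → 28 kt.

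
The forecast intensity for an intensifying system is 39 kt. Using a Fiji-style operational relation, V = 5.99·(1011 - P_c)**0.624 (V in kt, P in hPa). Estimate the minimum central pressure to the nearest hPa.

ΔP = (V / 5.99)^(1/0.624) = (39/5.99)^1.603.
39/5.99 = 6.511; 6.511^1.603 ≈ 20.13 hPa.
P_c = 1011 − 20.13 = 990.87 ≈ 991 hPa.

991 hPa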